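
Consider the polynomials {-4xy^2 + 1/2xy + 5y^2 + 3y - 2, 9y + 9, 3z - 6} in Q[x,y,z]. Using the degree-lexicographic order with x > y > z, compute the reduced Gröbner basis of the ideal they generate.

f_1 = -4xy^2 + 1/2xy + 5y^2 + 3y - 2, LT = xy^2.
f_2 = 9y + 9, LT = y.
f_3 = 3z - 6, LT = z.

S(f_1,f_2): lcm = xy^2. S = -9/8xy - 5/4y^2 - 3/4y + 1/2.
  leading term xy: subtract (-1/8x)·f_2 from -9/8xy - 5/4y^2 - 3/4y + 1/2 → -5/4y^2 + 9/8x - 3/4y + 1/2
  leading term y^2: subtract (-5/36y)·f_2 from -5/4y^2 + 9/8x - 3/4y + 1/2 → 9/8x + 1/2y + 1/2
  leading term x: no divisor's leading term divides it; move 9/8x to the remainder.
  leading term y: subtract (1/18)·f_2 from 1/2y + 1/2 → 0
  remainder 9/8x ≠ 0; add g_4 = 9/8x to the basis.

The other S-polynomials (S(f_1,f_3), S(f_2,f_3), S(f_1,g_4), S(f_2,g_4), S(f_3,g_4)) all reduce to 0 modulo the current basis, so we have a Gröbner basis.
Inter-reduce: drop elements whose leading term is divisible by another's, tail-reduce, and make monic.

G = {x, y + 1, z - 2}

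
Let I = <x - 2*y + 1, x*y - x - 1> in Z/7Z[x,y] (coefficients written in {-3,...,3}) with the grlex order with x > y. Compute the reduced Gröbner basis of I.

The reduced Gröbner basis is the canonical form of the ideal for this ordering.

f_1 = x - 2*y + 1, LT = x.
f_2 = x*y - x - 1, LT = x*y.

S(f_1,f_2): lcm = x*y. S = -2*y**2 + x + y + 1.
  leading term y**2: no divisor's leading term divides it; move -2*y**2 to the remainder.
  leading term x: subtract (1)·f_1 from x + y + 1 → 3*y
  leading term y: no divisor's leading term divides it; move 3*y to the remainder.
  remainder -2*y**2 + 3*y ≠ 0; add g_3 = -2*y**2 + 3*y to the basis.

The other S-polynomials (S(f_1,g_3), S(f_2,g_3)) all reduce to 0 modulo the current basis, so we have a Gröbner basis.
Inter-reduce: drop elements whose leading term is divisible by another's, tail-reduce, and make monic.

G = {y**2 + 2*y, x - 2*y + 1}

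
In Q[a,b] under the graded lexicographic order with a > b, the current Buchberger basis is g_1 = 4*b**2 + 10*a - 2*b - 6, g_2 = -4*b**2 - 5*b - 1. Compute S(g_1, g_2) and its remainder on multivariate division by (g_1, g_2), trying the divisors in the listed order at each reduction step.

lcm(LM(g_1), LM(g_2)) = b**2.
S = (lcm/LT(g_1))·g_1 − (lcm/LT(g_2))·g_2 = 5/2*a - 7/4*b - 7/4.
Reduce S modulo (g_1, g_2) in that order:
  leading term a: no divisor's leading term divides it; move 5/2*a to the remainder.
  leading term b: no divisor's leading term divides it; move -7/4*b to the remainder.
  leading term 1: no divisor's leading term divides it; move -7/4 to the remainder.
The remainder 5/2*a - 7/4*b - 7/4 is nonzero, so it would be added as the next basis element.

S(g_1, g_2) = 5/2*a - 7/4*b - 7/4; remainder on division = 5/2*a - 7/4*b - 7/4.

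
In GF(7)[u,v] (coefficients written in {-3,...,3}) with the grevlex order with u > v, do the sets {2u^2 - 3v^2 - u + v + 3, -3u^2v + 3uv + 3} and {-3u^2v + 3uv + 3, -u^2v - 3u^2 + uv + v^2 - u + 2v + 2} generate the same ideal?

Equality of ideals is decidable: compute both reduced Gröbner bases (unique for the ordering) and check whether they agree.
Buchberger on the first generating set:
f_1 = 2u^2 - 3v^2 - u + v + 3, LT = u^2.
f_2 = -3u^2v + 3uv + 3, LT = u^2v.

S(f_1,f_2): lcm = u^2v. S = 2v^3 - 3uv - 3v^2 - 2v + 1.
  reduce S modulo (f_1, f_2):
  remainder 2v^3 - 3uv - 3v^2 - 2v + 1 ≠ 0; add g_3 = 2v^3 - 3uv - 3v^2 - 2v + 1 to the basis.

The other S-polynomials (S(f_1,g_3), S(f_2,g_3)) all reduce to 0 modulo the current basis, so we have a Gröbner basis.
Inter-reduce: drop elements whose leading term is divisible by another's, tail-reduce, and make monic.
Reduced Gröbner basis: {v^3 + 2uv + 2v^2 - v - 3, u^2 + 2v^2 + 3u - 3v - 2}.

Buchberger on the second generating set:
h_1 = -3u^2v + 3uv + 3, LT = u^2v.
h_2 = -u^2v - 3u^2 + uv + v^2 - u + 2v + 2, LT = u^2v.

S(h_1,h_2): lcm = u^2v. S = -3u^2 + v^2 - u + 2v + 1.
  reduce S modulo (h_1, h_2):
  remainder -3u^2 + v^2 - u + 2v + 1 ≠ 0; add k_3 = -3u^2 + v^2 - u + 2v + 1 to the basis.

S(h_1,k_3): lcm = u^2v. S = -2v^3 + uv + 3v^2 - 2v - 1.
  reduce S modulo (h_1, h_2, k_3):
  remainder -2v^3 + uv + 3v^2 - 2v - 1 ≠ 0; add k_4 = -2v^3 + uv + 3v^2 - 2v - 1 to the basis.

The other S-polynomials (S(h_2,k_3), S(h_1,k_4), S(h_2,k_4), S(k_3,k_4)) all reduce to 0 modulo the current basis, so we have a Gröbner basis.
Inter-reduce: drop elements whose leading term is divisible by another's, tail-reduce, and make monic.
Reduced Gröbner basis: {v^3 + 3uv + 2v^2 + v - 3, u^2 + 2v^2 - 2u - 3v + 2}.

These differ, so the ideals are not equal.
The same test decides containment: I ⊆ J iff every generator of I reduces to 0 modulo a Gröbner basis of J.

No, the ideals differ.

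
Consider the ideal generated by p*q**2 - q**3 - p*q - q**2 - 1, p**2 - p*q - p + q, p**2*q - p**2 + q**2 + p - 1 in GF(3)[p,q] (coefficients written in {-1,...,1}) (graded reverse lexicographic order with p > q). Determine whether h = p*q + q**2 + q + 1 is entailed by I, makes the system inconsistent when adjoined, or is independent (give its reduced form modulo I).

Adjoining p*q + q**2 + q + 1 makes the ideal the whole ring: the system is inconsistent.

First compute the reduced Gröbner basis of I by Buchberger's algorithm.
f_1 = p*q**2 - q**3 - p*q - q**2 - 1, LT = p*q**2.
f_2 = p**2 - p*q - p + q, LT = p**2.
f_3 = p**2*q - p**2 + q**2 + p - 1, LT = p**2*q.

S(f_1,f_2): lcm = p**2*q**2. S = -p**2*q - q**3 - p.
  leading term p**2*q: subtract (-q)·f_2 from -p**2*q - q**3 - p → -p*q**2 - q**3 - p*q + q**2 - p
  leading term p*q**2: subtract (-1)·f_1 from -p*q**2 - q**3 - p*q + q**2 - p → q**3 + p*q - p - 1
  leading term q**3: no divisor's leading term divides it; move q**3 to the remainder.
  leading term p*q: no divisor's leading term divides it; move p*q to the remainder.
  leading term p: no divisor's leading term divides it; move -p to the remainder.
  leading term 1: no divisor's leading term divides it; move -1 to the remainder.
  remainder q**3 + p*q - p - 1 ≠ 0; add k_4 = q**3 + p*q - p - 1 to the basis.

S(f_1,f_3): lcm = p**2*q**2. S = -p*q**3 - p*q**2 - q**3 - p*q - p + q.
  leading term p*q**3: subtract (-q)·f_1 from -p*q**3 - p*q**2 - q**3 - p*q - p + q → -q**4 + p*q**2 + q**3 - p*q - p
  leading term q**4: subtract (-q)·k_4 from -q**4 + p*q**2 + q**3 - p*q - p → -p*q**2 + q**3 + p*q - p - q
  leading term p*q**2: subtract (-1)·f_1 from -p*q**2 + q**3 + p*q - p - q → -q**2 - p - q - 1
  leading term q**2: no divisor's leading term divides it; move -q**2 to the remainder.
  leading term p: no divisor's leading term divides it; move -p to the remainder.
  leading term q: no divisor's leading term divides it; move -q to the remainder.
  leading term 1: no divisor's leading term divides it; move -1 to the remainder.
  remainder -q**2 - p - q - 1 ≠ 0; add k_5 = -q**2 - p - q - 1 to the basis.

S(f_1,k_5): lcm = p*q**2. S = -q**3 - p**2 + p*q - q**2 - p - 1.
  leading term q**3: subtract (-1)·k_4 from -q**3 - p**2 + p*q - q**2 - p - 1 → -p**2 - p*q - q**2 + p + 1
  leading term p**2: subtract (-1)·f_2 from -p**2 - p*q - q**2 + p + 1 → p*q - q**2 + q + 1
  leading term p*q: no divisor's leading term divides it; move p*q to the remainder.
  leading term q**2: subtract (1)·k_5 from -q**2 + q + 1 → p - q - 1
  leading term p: no divisor's leading term divides it; move p to the remainder.
  leading term q: no divisor's leading term divides it; move -q to the remainder.
  leading term 1: no divisor's leading term divides it; move -1 to the remainder.
  remainder p*q + p - q - 1 ≠ 0; add k_6 = p*q + p - q - 1 to the basis.

The other S-polynomials (S(f_2,f_3), S(f_1,k_4), S(f_2,k_4), S(f_3,k_4), S(f_2,k_5), S(f_3,k_5), S(k_4,k_5), S(f_1,k_6), S(f_2,k_6), S(f_3,k_6), S(k_4,k_6), S(k_5,k_6)) all reduce to 0 modulo the current basis, so we have a Gröbner basis.
Inter-reduce: drop elements whose leading term is divisible by another's, tail-reduce, and make monic.
Reduced Gröbner basis: {p**2 - 1, p*q + p - q - 1, q**2 + p + q + 1}.
Label its elements g_1 = p**2 - 1, g_2 = p*q + p - q - 1, g_3 = q**2 + p + q + 1.

Reduce h = p*q + q**2 + q + 1 modulo G:
  leading term p*q: subtract (1)·g_2 from p*q + q**2 + q + 1 → q**2 - p - q - 1
  leading term q**2: subtract (1)·g_3 from q**2 - p - q - 1 → p + q + 1
  leading term p: no divisor's leading term divides it; move p to the remainder.
  leading term q: no divisor's leading term divides it; move q to the remainder.
  leading term 1: no divisor's leading term divides it; move 1 to the remainder.
  normal form = p + q + 1.
The normal form is nonzero, so h ∉ I. Since h minus its normal form lies in I, I + (h) = I + (r) where r = p + q + 1; decide whether this ideal is the whole ring.
Run Buchberger on G together with r (pairs among the g_i already reduce to 0 since G is a Gröbner basis):
g_1 = p**2 - 1, LT = p**2.
g_2 = p*q + p - q - 1, LT = p*q.
g_3 = q**2 + p + q + 1, LT = q**2.
r = p + q + 1, LT = p.

S(g_1,r): lcm = p**2. S = -p*q - p - 1.
  leading term p*q: subtract (-1)·g_2 from -p*q - p - 1 → -q + 1
  leading term q: no divisor's leading term divides it; move -q to the remainder.
  leading term 1: no divisor's leading term divides it; move 1 to the remainder.
  remainder -q + 1 ≠ 0; add m_5 = -q + 1 to the basis.

S(g_2,r): lcm = p*q. S = -q**2 + p + q - 1.
  leading term q**2: subtract (-1)·g_3 from -q**2 + p + q - 1 → -p - q
  leading term p: subtract (-1)·r from -p - q → 1
  leading term 1: no divisor's leading term divides it; move 1 to the remainder.
  remainder 1 ≠ 0; add m_6 = 1 to the basis.

The other S-polynomials (S(g_1,g_2), S(g_1,g_3), S(g_2,g_3), S(g_3,r), S(g_1,m_5), S(g_2,m_5), S(g_3,m_5), S(r,m_5), S(g_1,m_6), S(g_2,m_6), S(g_3,m_6), S(r,m_6), S(m_5,m_6)) all reduce to 0 modulo the current basis, so we have a Gröbner basis.
Inter-reduce: drop elements whose leading term is divisible by another's, tail-reduce, and make monic.
Reduced Gröbner basis: {1}.
The reduced Gröbner basis of I + (h) is {1}: the ideal is the whole ring, so the enlarged system has no common solution — adjoining h is inconsistent.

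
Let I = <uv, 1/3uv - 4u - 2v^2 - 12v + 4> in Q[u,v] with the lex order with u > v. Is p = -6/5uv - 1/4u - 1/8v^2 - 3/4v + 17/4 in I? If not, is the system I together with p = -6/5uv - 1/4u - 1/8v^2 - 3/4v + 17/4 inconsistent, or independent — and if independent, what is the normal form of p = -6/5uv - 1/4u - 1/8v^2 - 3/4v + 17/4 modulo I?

First compute the reduced Gröbner basis of I by Buchberger's algorithm.
f_1 = uv, LT = uv.
f_2 = 1/3uv - 4u - 2v^2 - 12v + 4, LT = uv.

S(f_1,f_2): lcm = uv. S = 12u + 6v^2 + 36v - 12.
  reduce S modulo (f_1, f_2):
  remainder 12u + 6v^2 + 36v - 12 ≠ 0; add h_3 = 12u + 6v^2 + 36v - 12 to the basis.

S(f_1,h_3): lcm = uv. S = -1/2v^3 - 3v^2 + v.
  reduce S modulo (f_1, f_2, h_3):
  remainder -1/2v^3 - 3v^2 + v ≠ 0; add h_4 = -1/2v^3 - 3v^2 + v to the basis.

The other S-polynomials (S(f_2,h_3), S(f_1,h_4), S(f_2,h_4), S(h_3,h_4)) all reduce to 0 modulo the current basis, so we have a Gröbner basis.
Inter-reduce: drop elements whose leading term is divisible by another's, tail-reduce, and make monic.
Reduced Gröbner basis: {u + 1/2v^2 + 3v - 1, v^3 + 6v^2 - 2v}.
Label its elements g_1 = u + 1/2v^2 + 3v - 1, g_2 = v^3 + 6v^2 - 2v.

Reduce p = -6/5uv - 1/4u - 1/8v^2 - 3/4v + 17/4 modulo G:
  leading term uv: subtract (-6/5v)·g_1 from -6/5uv - 1/4u - 1/8v^2 - 3/4v + 17/4 → -1/4u + 3/5v^3 + 139/40v^2 - 39/20v + 17/4
  leading term u: subtract (-1/4)·g_1 from -1/4u + 3/5v^3 + 139/40v^2 - 39/20v + 17/4 → 3/5v^3 + 18/5v^2 - 6/5v + 4
  leading term v^3: subtract (3/5)·g_2 from 3/5v^3 + 18/5v^2 - 6/5v + 4 → 4
  leading term 1: no divisor's leading term divides it; move 4 to the remainder.
  normal form = 4.
The normal form is nonzero, so p ∉ I. Since p minus its normal form lies in I, I + (p) = I + (r) where r = 4; decide whether this ideal is the whole ring.
Here r = 4 is a nonzero constant, hence a unit: 1 ∈ I + (p), the Gröbner basis of I + (p) is {1}, and the enlarged system has no common solution — adjoining p is inconsistent.

Adjoining -6/5uv - 1/4u - 1/8v^2 - 3/4v + 17/4 makes the ideal the whole ring: the system is inconsistent.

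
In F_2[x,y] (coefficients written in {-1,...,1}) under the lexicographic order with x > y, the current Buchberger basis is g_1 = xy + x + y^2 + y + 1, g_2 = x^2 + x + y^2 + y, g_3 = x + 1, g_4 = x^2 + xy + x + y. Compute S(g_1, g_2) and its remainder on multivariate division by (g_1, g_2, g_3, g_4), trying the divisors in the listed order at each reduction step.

lcm(LM(g_1), LM(g_2)) = x^2y.
S = (lcm/LT(g_1))·g_1 − (lcm/LT(g_2))·g_2 = x^2 + xy^2 + x + y^3 + y^2.
Reduce S modulo (g_1, g_2, g_3, g_4) in that order:
  leading term x^2: subtract (1)·g_2 from x^2 + xy^2 + x + y^3 + y^2 → xy^2 + y^3 + y
  leading term xy^2: subtract (y)·g_1 from xy^2 + y^3 + y → xy + y^2
  leading term xy: subtract (1)·g_1 from xy + y^2 → x + y + 1
  leading term x: subtract (1)·g_3 from x + y + 1 → y
  leading term y: no divisor's leading term divides it; move y to the remainder.
The remainder y is nonzero, so it would be added as the next basis element.

S(g_1, g_2) = x^2 + xy^2 + x + y^3 + y^2; remainder on division = y.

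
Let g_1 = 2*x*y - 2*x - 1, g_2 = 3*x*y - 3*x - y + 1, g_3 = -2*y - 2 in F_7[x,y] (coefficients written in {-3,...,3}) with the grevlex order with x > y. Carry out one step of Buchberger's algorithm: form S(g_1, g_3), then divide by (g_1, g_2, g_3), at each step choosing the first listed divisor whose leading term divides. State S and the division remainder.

S(g_1, g_3) = -2*x + 3; remainder on division = -2*x + 3.

lcm(LM(g_1), LM(g_3)) = x*y.
S = (lcm/LT(g_1))·g_1 − (lcm/LT(g_3))·g_3 = -2*x + 3.
Reduce S modulo (g_1, g_2, g_3) in that order:
  leading term x: no divisor's leading term divides it; move -2*x to the remainder.
  leading term 1: no divisor's leading term divides it; move 3 to the remainder.
The remainder -2*x + 3 is nonzero, so it would be added as the next basis element.
This is the inner loop of Buchberger's algorithm — each nonzero remainder becomes a new basis element.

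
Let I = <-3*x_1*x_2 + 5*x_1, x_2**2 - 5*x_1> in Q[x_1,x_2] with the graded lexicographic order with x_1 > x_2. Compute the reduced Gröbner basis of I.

G = {x_1**2 - 5/9*x_1, x_1*x_2 - 5/3*x_1, x_2**2 - 5*x_1}

f_1 = -3*x_1*x_2 + 5*x_1, LT = x_1*x_2.
f_2 = x_2**2 - 5*x_1, LT = x_2**2.

S(f_1,f_2): lcm = x_1*x_2**2. S = 5*x_1**2 - 5/3*x_1*x_2.
  leading term x_1**2: no divisor's leading term divides it; move 5*x_1**2 to the remainder.
  leading term x_1*x_2: subtract (5/9)·f_1 from -5/3*x_1*x_2 → -25/9*x_1
  leading term x_1: no divisor's leading term divides it; move -25/9*x_1 to the remainder.
  remainder 5*x_1**2 - 25/9*x_1 ≠ 0; add g_3 = 5*x_1**2 - 25/9*x_1 to the basis.

The other S-polynomials (S(f_1,g_3), S(f_2,g_3)) all reduce to 0 modulo the current basis, so we have a Gröbner basis.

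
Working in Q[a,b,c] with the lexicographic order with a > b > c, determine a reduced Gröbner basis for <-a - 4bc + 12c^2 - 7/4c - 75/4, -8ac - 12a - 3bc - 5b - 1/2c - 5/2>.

G = {a + 4bc - 12c^2 + 7/4c + 75/4, bc^2 + 45/32bc - 5/32b - 3c^3 - 65/16c^2 + 341/64c + 445/64}

f_1 = -a - 4bc + 12c^2 - 7/4c - 75/4, LT = a.
f_2 = -8ac - 12a - 3bc - 5b - 1/2c - 5/2, LT = ac.

S(f_1,f_2): lcm = ac. S = -3/2a + 4bc^2 - 3/8bc - 5/8b - 12c^3 + 7/4c^2 + 299/16c - 5/16.
  leading term a: subtract (3/2)·f_1 from -3/2a + 4bc^2 - 3/8bc - 5/8b - 12c^3 + 7/4c^2 + 299/16c - 5/16 → 4bc^2 + 45/8bc - 5/8b - 12c^3 - 65/4c^2 + 341/16c + 445/16
  leading term bc^2: no divisor's leading term divides it; move 4bc^2 to the remainder.
  leading term bc: no divisor's leading term divides it; move 45/8bc to the remainder.
  leading term b: no divisor's leading term divides it; move -5/8b to the remainder.
  leading term c^3: no divisor's leading term divides it; move -12c^3 to the remainder.
  leading term c^2: no divisor's leading term divides it; move -65/4c^2 to the remainder.
  leading term c: no divisor's leading term divides it; move 341/16c to the remainder.
  leading term 1: no divisor's leading term divides it; move 445/16 to the remainder.
  remainder 4bc^2 + 45/8bc - 5/8b - 12c^3 - 65/4c^2 + 341/16c + 445/16 ≠ 0; add g_3 = 4bc^2 + 45/8bc - 5/8b - 12c^3 - 65/4c^2 + 341/16c + 445/16 to the basis.

The other S-polynomials (S(f_1,g_3), S(f_2,g_3)) all reduce to 0 modulo the current basis, so we have a Gröbner basis.
Inter-reduce: drop elements whose leading term is divisible by another's, tail-reduce, and make monic.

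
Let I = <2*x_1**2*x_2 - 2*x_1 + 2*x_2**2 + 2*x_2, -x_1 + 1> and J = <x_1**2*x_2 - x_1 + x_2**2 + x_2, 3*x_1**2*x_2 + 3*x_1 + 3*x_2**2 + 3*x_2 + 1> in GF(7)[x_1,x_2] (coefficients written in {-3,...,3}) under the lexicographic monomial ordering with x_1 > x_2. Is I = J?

Since reduced Gröbner bases are canonical representatives of ideals under a given ordering, it suffices to compute and compare them.
Buchberger on the first generating set:
f_1 = 2*x_1**2*x_2 - 2*x_1 + 2*x_2**2 + 2*x_2, LT = x_1**2*x_2.
f_2 = -x_1 + 1, LT = x_1.

S(f_1,f_2): lcm = x_1**2*x_2. S = x_1*x_2 - x_1 + x_2**2 + x_2.
  leading term x_1*x_2: subtract (-x_2)·f_2 from x_1*x_2 - x_1 + x_2**2 + x_2 → -x_1 + x_2**2 + 2*x_2
  leading term x_1: subtract (1)·f_2 from -x_1 + x_2**2 + 2*x_2 → x_2**2 + 2*x_2 - 1
  leading term x_2**2: no divisor's leading term divides it; move x_2**2 to the remainder.
  leading term x_2: no divisor's leading term divides it; move 2*x_2 to the remainder.
  leading term 1: no divisor's leading term divides it; move -1 to the remainder.
  remainder x_2**2 + 2*x_2 - 1 ≠ 0; add g_3 = x_2**2 + 2*x_2 - 1 to the basis.

The other S-polynomials (S(f_1,g_3), S(f_2,g_3)) all reduce to 0 modulo the current basis, so we have a Gröbner basis.
Inter-reduce: drop elements whose leading term is divisible by another's, tail-reduce, and make monic.
Reduced Gröbner basis: {x_1 - 1, x_2**2 + 2*x_2 - 1}.

Buchberger on the second generating set:
h_1 = x_1**2*x_2 - x_1 + x_2**2 + x_2, LT = x_1**2*x_2.
h_2 = 3*x_1**2*x_2 + 3*x_1 + 3*x_2**2 + 3*x_2 + 1, LT = x_1**2*x_2.

S(h_1,h_2): lcm = x_1**2*x_2. S = -2*x_1 + 2.
  leading term x_1: no divisor's leading term divides it; move -2*x_1 to the remainder.
  leading term 1: no divisor's leading term divides it; move 2 to the remainder.
  remainder -2*x_1 + 2 ≠ 0; add k_3 = -2*x_1 + 2 to the basis.

S(h_1,k_3): lcm = x_1**2*x_2. S = x_1*x_2 - x_1 + x_2**2 + x_2.
  leading term x_1*x_2: subtract (3*x_2)·k_3 from x_1*x_2 - x_1 + x_2**2 + x_2 → -x_1 + x_2**2 + 2*x_2
  leading term x_1: subtract (-3)·k_3 from -x_1 + x_2**2 + 2*x_2 → x_2**2 + 2*x_2 - 1
  leading term x_2**2: no divisor's leading term divides it; move x_2**2 to the remainder.
  leading term x_2: no divisor's leading term divides it; move 2*x_2 to the remainder.
  leading term 1: no divisor's leading term divides it; move -1 to the remainder.
  remainder x_2**2 + 2*x_2 - 1 ≠ 0; add k_4 = x_2**2 + 2*x_2 - 1 to the basis.

The other S-polynomials (S(h_2,k_3), S(h_1,k_4), S(h_2,k_4), S(k_3,k_4)) all reduce to 0 modulo the current basis, so we have a Gröbner basis.
Inter-reduce: drop elements whose leading term is divisible by another's, tail-reduce, and make monic.
Reduced Gröbner basis: {x_1 - 1, x_2**2 + 2*x_2 - 1}.

Same reduced basis, so the two generating sets span the same ideal.

Yes, the ideals are equal.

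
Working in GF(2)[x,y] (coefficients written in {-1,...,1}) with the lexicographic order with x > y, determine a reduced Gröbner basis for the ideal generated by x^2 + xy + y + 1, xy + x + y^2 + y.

f_1 = x^2 + xy + y + 1, LT = x^2.
f_2 = xy + x + y^2 + y, LT = xy.

S(f_1,f_2): lcm = x^2y. S = x^2 + xy + y^2 + y.
  reduce S modulo (f_1, f_2):
  remainder y^2 + 1 ≠ 0; add g_3 = y^2 + 1 to the basis.

The other S-polynomials (S(f_1,g_3), S(f_2,g_3)) all reduce to 0 modulo the current basis, so we have a Gröbner basis.

G = {x^2 + x, xy + x + y + 1, y^2 + 1}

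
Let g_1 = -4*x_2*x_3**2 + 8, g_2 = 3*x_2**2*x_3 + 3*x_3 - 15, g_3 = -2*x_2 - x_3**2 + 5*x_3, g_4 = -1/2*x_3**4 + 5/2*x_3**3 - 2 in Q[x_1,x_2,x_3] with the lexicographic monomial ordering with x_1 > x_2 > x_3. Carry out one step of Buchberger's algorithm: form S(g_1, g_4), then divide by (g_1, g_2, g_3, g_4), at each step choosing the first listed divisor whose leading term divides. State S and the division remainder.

lcm(LM(g_1), LM(g_4)) = x_2*x_3**4.
S = (lcm/LT(g_1))·g_1 − (lcm/LT(g_4))·g_4 = 5*x_2*x_3**3 - 4*x_2 - 2*x_3**2.
Reduce S modulo (g_1, g_2, g_3, g_4) in that order:
  leading term x_2*x_3**3: subtract (-5/4*x_3)·g_1 from 5*x_2*x_3**3 - 4*x_2 - 2*x_3**2 → -4*x_2 - 2*x_3**2 + 10*x_3
  leading term x_2: subtract (2)·g_3 from -4*x_2 - 2*x_3**2 + 10*x_3 → 0
The remainder is 0, so this S-polynomial contributes no new basis element.

S(g_1, g_4) = 5*x_2*x_3**3 - 4*x_2 - 2*x_3**2; remainder on division = 0.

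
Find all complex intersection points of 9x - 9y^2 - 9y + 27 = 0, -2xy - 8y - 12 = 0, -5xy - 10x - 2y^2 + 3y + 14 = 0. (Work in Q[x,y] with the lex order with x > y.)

{(-1, -2)}

Compute a lex Gröbner basis by Buchberger's algorithm.
f_1 = 9x - 9y^2 - 9y + 27, LT = x.
f_2 = -2xy - 8y - 12, LT = xy.
f_3 = -5xy - 10x - 2y^2 + 3y + 14, LT = xy.

S(f_1,f_2): lcm = xy. S = -y^3 - y^2 - y - 6.
  leading term y^3: no divisor's leading term divides it; move -y^3 to the remainder.
  leading term y^2: no divisor's leading term divides it; move -y^2 to the remainder.
  leading term y: no divisor's leading term divides it; move -y to the remainder.
  leading term 1: no divisor's leading term divides it; move -6 to the remainder.
  remainder -y^3 - y^2 - y - 6 ≠ 0; add h_4 = -y^3 - y^2 - y - 6 to the basis.

S(f_1,f_3): lcm = xy. S = -2x - y^3 - 7/5y^2 + 18/5y + 14/5.
  leading term x: subtract (-2/9)·f_1 from -2x - y^3 - 7/5y^2 + 18/5y + 14/5 → -y^3 - 17/5y^2 + 8/5y + 44/5
  leading term y^3: subtract (1)·h_4 from -y^3 - 17/5y^2 + 8/5y + 44/5 → -12/5y^2 + 13/5y + 74/5
  leading term y^2: no divisor's leading term divides it; move -12/5y^2 to the remainder.
  leading term y: no divisor's leading term divides it; move 13/5y to the remainder.
  leading term 1: no divisor's leading term divides it; move 74/5 to the remainder.
  remainder -12/5y^2 + 13/5y + 74/5 ≠ 0; add h_5 = -12/5y^2 + 13/5y + 74/5 to the basis.

S(f_3,h_4): lcm = xy^3. S = xy^2 - xy - 6x + 2/5y^4 - 3/5y^3 - 14/5y^2.
  leading term xy^2: subtract (1/9y^2)·f_1 from xy^2 - xy - 6x + 2/5y^4 - 3/5y^3 - 14/5y^2 → -xy - 6x + 7/5y^4 + 2/5y^3 - 29/5y^2
  leading term xy: subtract (-1/9y)·f_1 from -xy - 6x + 7/5y^4 + 2/5y^3 - 29/5y^2 → -6x + 7/5y^4 - 3/5y^3 - 34/5y^2 + 3y
  leading term x: subtract (-2/3)·f_1 from -6x + 7/5y^4 - 3/5y^3 - 34/5y^2 + 3y → 7/5y^4 - 3/5y^3 - 64/5y^2 - 3y + 18
  leading term y^4: subtract (-7/5y)·h_4 from 7/5y^4 - 3/5y^3 - 64/5y^2 - 3y + 18 → -2y^3 - 71/5y^2 - 57/5y + 18
  leading term y^3: subtract (2)·h_4 from -2y^3 - 71/5y^2 - 57/5y + 18 → -61/5y^2 - 47/5y + 30
  leading term y^2: subtract (61/12)·h_5 from -61/5y^2 - 47/5y + 30 → -1357/60y - 1357/30
  leading term y: no divisor's leading term divides it; move -1357/60y to the remainder.
  leading term 1: no divisor's leading term divides it; move -1357/30 to the remainder.
  remainder -1357/60y - 1357/30 ≠ 0; add h_6 = -1357/60y - 1357/30 to the basis.

The other S-polynomials (S(f_2,f_3), S(f_1,h_4), S(f_2,h_4), S(f_1,h_5), S(f_2,h_5), S(f_3,h_5), S(h_4,h_5), S(f_1,h_6), S(f_2,h_6), S(f_3,h_6), S(h_4,h_6), S(h_5,h_6)) all reduce to 0 modulo the current basis, so we have a Gröbner basis.
Inter-reduce: drop elements whose leading term is divisible by another's, tail-reduce, and make monic.
Reduced Gröbner basis: {x + 1, y + 2}.

Since the basis is lex-ordered, y + 2 is univariate in y. Its roots are {-2}. Back-substituting each root into the other basis elements fixes the other coordinates.
  y = -2: the earlier basis element becomes x + 1 = 0, giving x = -1 — point (-1, -2).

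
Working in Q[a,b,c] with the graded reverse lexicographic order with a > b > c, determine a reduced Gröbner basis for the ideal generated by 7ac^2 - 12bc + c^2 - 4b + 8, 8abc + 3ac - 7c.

G = {ab^2 - 13/8ab - 3/4a - 7/8b + 7/4, abc + 3/8ac - 7/8c, b^2c - 1/12bc^2 + 1/3b^2 + 3/8bc - 13/24c^2 - 13/24b - 1/4, ac^2 - 12/7bc + 1/7c^2 - 4/7b + 8/7}

f_1 = 7ac^2 - 12bc + c^2 - 4b + 8, LT = ac^2.
f_2 = 8abc + 3ac - 7c, LT = abc.

S(f_1,f_2): lcm = abc^2. S = -12/7b^2c - 3/8ac^2 + 1/7bc^2 - 4/7b^2 + 7/8c^2 + 8/7b.
  reduce S modulo (f_1, f_2):
  remainder -12/7b^2c + 1/7bc^2 - 4/7b^2 - 9/14bc + 13/14c^2 + 13/14b + 3/7 ≠ 0; add g_3 = -12/7b^2c + 1/7bc^2 - 4/7b^2 - 9/14bc + 13/14c^2 + 13/14b + 3/7 to the basis.

S(f_2,g_3): lcm = ab^2c. S = 1/12abc^2 - 1/3ab^2 + 13/24ac^2 + 13/24ab - 7/8bc + 1/4a.
  reduce S modulo (f_1, f_2, g_3):
  remainder -1/3ab^2 + 13/24ab + 1/4a + 7/24b - 7/12 ≠ 0; add g_4 = -1/3ab^2 + 13/24ab + 1/4a + 7/24b - 7/12 to the basis.

The other S-polynomials (S(f_1,g_3), S(f_1,g_4), S(f_2,g_4), S(g_3,g_4)) all reduce to 0 modulo the current basis, so we have a Gröbner basis.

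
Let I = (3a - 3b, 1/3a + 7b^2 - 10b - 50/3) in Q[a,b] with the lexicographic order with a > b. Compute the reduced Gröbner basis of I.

Buchberger's algorithm terminates because the ascending chain of leading-term ideals stabilizes.

f_1 = 3a - 3b, LT = a.
f_2 = 1/3a + 7b^2 - 10b - 50/3, LT = a.

S(f_1,f_2): lcm = a. S = -21b^2 + 29b + 50.
  leading term b^2: no divisor's leading term divides it; move -21b^2 to the remainder.
  leading term b: no divisor's leading term divides it; move 29b to the remainder.
  leading term 1: no divisor's leading term divides it; move 50 to the remainder.
  remainder -21b^2 + 29b + 50 ≠ 0; add g_3 = -21b^2 + 29b + 50 to the basis.

The other S-polynomials (S(f_1,g_3), S(f_2,g_3)) all reduce to 0 modulo the current basis, so we have a Gröbner basis.
Inter-reduce: drop elements whose leading term is divisible by another's, tail-reduce, and make monic.

G = {a - b, b^2 - 29/21b - 50/21}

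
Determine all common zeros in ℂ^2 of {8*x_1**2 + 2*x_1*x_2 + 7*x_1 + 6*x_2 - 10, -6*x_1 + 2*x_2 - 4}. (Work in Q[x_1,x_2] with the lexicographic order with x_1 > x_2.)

Compute a lex Gröbner basis by Buchberger's algorithm.
f_1 = 8*x_1**2 + 2*x_1*x_2 + 7*x_1 + 6*x_2 - 10, LT = x_1**2.
f_2 = -6*x_1 + 2*x_2 - 4, LT = x_1.

S(f_1,f_2): lcm = x_1**2. S = 7/12*x_1*x_2 + 5/24*x_1 + 3/4*x_2 - 5/4.
  leading term x_1*x_2: subtract (-7/72*x_2)·f_2 from 7/12*x_1*x_2 + 5/24*x_1 + 3/4*x_2 - 5/4 → 5/24*x_1 + 7/36*x_2**2 + 13/36*x_2 - 5/4
  leading term x_1: subtract (-5/144)·f_2 from 5/24*x_1 + 7/36*x_2**2 + 13/36*x_2 - 5/4 → 7/36*x_2**2 + 31/72*x_2 - 25/18
  leading term x_2**2: no divisor's leading term divides it; move 7/36*x_2**2 to the remainder.
  leading term x_2: no divisor's leading term divides it; move 31/72*x_2 to the remainder.
  leading term 1: no divisor's leading term divides it; move -25/18 to the remainder.
  remainder 7/36*x_2**2 + 31/72*x_2 - 25/18 ≠ 0; add h_3 = 7/36*x_2**2 + 31/72*x_2 - 25/18 to the basis.

The other S-polynomials (S(f_1,h_3), S(f_2,h_3)) all reduce to 0 modulo the current basis, so we have a Gröbner basis.
Inter-reduce: drop elements whose leading term is divisible by another's, tail-reduce, and make monic.
Reduced Gröbner basis: {x_1 - 1/3*x_2 + 2/3, x_2**2 + 31/14*x_2 - 50/7}.

A lex Gröbner basis eliminates variables successively. Here x_2**2 + 31/14*x_2 - 50/7 depends only on x_2, with roots {-4, 25/14}; lifting each root through the earlier basis elements recovers the full solutions.
  x_2 = -4: the earlier basis element becomes x_1 + 2 = 0, giving x_1 = -2 — point (-2, -4).
  x_2 = 25/14: the earlier basis element becomes x_1 + 1/14 = 0, giving x_1 = -1/14 — point (-1/14, 25/14).
Check: every point annihilates each of the original generators.

{(-2, -4), (-1/14, 25/14)}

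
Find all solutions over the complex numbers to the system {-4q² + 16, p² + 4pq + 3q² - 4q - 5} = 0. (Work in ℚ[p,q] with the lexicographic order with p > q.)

{(3, -2), (5, -2), (-4 + sqrt(17), 2), (-sqrt(17) - 4, 2)}

Compute a lex Gröbner basis by Buchberger's algorithm.
f_1 = -4q² + 16, LT = q².
f_2 = p² + 4pq + 3q² - 4q - 5, LT = p².

The S-polynomials (S(f_1,f_2)) all reduce to 0 modulo the current basis, so we have a Gröbner basis.
Inter-reduce: drop elements whose leading term is divisible by another's, tail-reduce, and make monic.
Reduced Gröbner basis: {p² + 4pq - 4q + 7, q² - 4}.

Elimination: the polynomial q² - 4 lies in the elimination ideal for q, so q ∈ {-2, 2}. For each such q, the remaining basis elements (now univariate) give the rest of the solution.
  q = -2: the earlier basis element becomes p² - 8p + 15 = 0, giving p = 3, 5 — points (3, -2), (5, -2).
  q = 2: the earlier basis element becomes p² + 8p - 1 = 0, giving p = -4 + sqrt(17), -sqrt(17) - 4 — points (-4 + sqrt(17), 2), (-sqrt(17) - 4, 2).
This is the nonlinear analogue of row-reducing a linear system.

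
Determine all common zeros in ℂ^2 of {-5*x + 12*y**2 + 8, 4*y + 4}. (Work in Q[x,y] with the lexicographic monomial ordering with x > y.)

Compute a lex Gröbner basis by Buchberger's algorithm.
f_1 = -5*x + 12*y**2 + 8, LT = x.
f_2 = 4*y + 4, LT = y.

S(f_1,f_2): leading monomials are coprime, so the S-polynomial reduces to 0 (Buchberger's first criterion).
Every S-polynomial of the final basis reduces to 0, so we have a Gröbner basis.
Inter-reduce: drop elements whose leading term is divisible by another's, tail-reduce, and make monic.
Reduced Gröbner basis: {x - 4, y + 1}.

Elimination: the polynomial y + 1 lies in the elimination ideal for y, so y ∈ {-1}. For each such y, the remaining basis elements (now univariate) give the rest of the solution.
  y = -1: the earlier basis element becomes x - 4 = 0, giving x = 4 — point (4, -1).

{(4, -1)}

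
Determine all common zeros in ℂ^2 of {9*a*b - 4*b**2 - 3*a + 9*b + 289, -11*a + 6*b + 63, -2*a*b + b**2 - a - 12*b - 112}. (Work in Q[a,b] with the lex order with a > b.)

Compute a lex Gröbner basis by Buchberger's algorithm.
f_1 = 9*a*b - 3*a - 4*b**2 + 9*b + 289, LT = a*b.
f_2 = -11*a + 6*b + 63, LT = a.
f_3 = -2*a*b - a + b**2 - 12*b - 112, LT = a*b.

S(f_1,f_2): lcm = a*b. S = -1/3*a + 10/99*b**2 + 74/11*b + 289/9.
  leading term a: subtract (1/33)·f_2 from -1/3*a + 10/99*b**2 + 74/11*b + 289/9 → 10/99*b**2 + 72/11*b + 2990/99
  leading term b**2: no divisor's leading term divides it; move 10/99*b**2 to the remainder.
  leading term b: no divisor's leading term divides it; move 72/11*b to the remainder.
  leading term 1: no divisor's leading term divides it; move 2990/99 to the remainder.
  remainder 10/99*b**2 + 72/11*b + 2990/99 ≠ 0; add h_4 = 10/99*b**2 + 72/11*b + 2990/99 to the basis.

S(f_1,f_3): lcm = a*b. S = -5/6*a + 1/18*b**2 - 5*b - 215/9.
  leading term a: subtract (5/66)·f_2 from -5/6*a + 1/18*b**2 - 5*b - 215/9 → 1/18*b**2 - 60/11*b - 5675/198
  leading term b**2: subtract (11/20)·h_4 from 1/18*b**2 - 60/11*b - 5675/198 → -498/55*b - 498/11
  leading term b: no divisor's leading term divides it; move -498/55*b to the remainder.
  leading term 1: no divisor's leading term divides it; move -498/11 to the remainder.
  remainder -498/55*b - 498/11 ≠ 0; add h_5 = -498/55*b - 498/11 to the basis.

S(f_2,f_3): lcm = a*b. S = -1/2*a - 1/22*b**2 - 129/11*b - 56.
  leading term a: subtract (1/22)·f_2 from -1/2*a - 1/22*b**2 - 129/11*b - 56 → -1/22*b**2 - 12*b - 1295/22
  leading term b**2: subtract (-9/20)·h_4 from -1/22*b**2 - 12*b - 1295/22 → -498/55*b - 498/11
  leading term b: subtract (1)·h_5 from -498/55*b - 498/11 → 0
  remainder 0.

S(f_1,h_4): lcm = a*b**2. S = -977/15*a*b - 299*a - 4/9*b**3 + b**2 + 289/9*b.
  leading term a*b: subtract (-977/135)·f_1 from -977/15*a*b - 299*a - 4/9*b**3 + b**2 + 289/9*b → -14432/45*a - 4/9*b**3 - 3773/135*b**2 + 4376/45*b + 282353/135
  leading term a: subtract (1312/45)·f_2 from -14432/45*a - 4/9*b**3 - 3773/135*b**2 + 4376/45*b + 282353/135 → -4/9*b**3 - 3773/135*b**2 - 3496/45*b + 6877/27
  leading term b**3: subtract (-22/5*b)·h_4 from -4/9*b**3 - 3773/135*b**2 - 3496/45*b + 6877/27 → 23/27*b**2 + 276/5*b + 6877/27
  leading term b**2: subtract (253/30)·h_4 from 23/27*b**2 + 276/5*b + 6877/27 → 0
  remainder 0.

S(f_2,h_4): leading monomials are coprime, so the S-polynomial reduces to 0 (Buchberger's first criterion).
S(f_3,h_4): lcm = a*b**2. S = -643/10*a*b - 299*a - 1/2*b**3 + 6*b**2 + 56*b.
  leading term a*b: subtract (-643/90)·f_1 from -643/10*a*b - 299*a - 1/2*b**3 + 6*b**2 + 56*b → -9613/30*a - 1/2*b**3 - 1016/45*b**2 + 1203/10*b + 185827/90
  leading term a: subtract (9613/330)·f_2 from -9613/30*a - 1/2*b**3 - 1016/45*b**2 + 1203/10*b + 185827/90 → -1/2*b**3 - 1016/45*b**2 - 5993/110*b + 22724/99
  leading term b**3: subtract (-99/20*b)·h_4 from -1/2*b**3 - 1016/45*b**2 - 5993/110*b + 22724/99 → 442/45*b**2 + 5226/55*b + 22724/99
  leading term b**2: subtract (2431/25)·h_4 from 442/45*b**2 + 5226/55*b + 22724/99 → -148902/275*b - 148902/55
  leading term b: subtract (299/5)·h_5 from -148902/275*b - 148902/55 → 0
  remainder 0.

S(f_1,h_5): lcm = a*b. S = -16/3*a - 4/9*b**2 + b + 289/9.
  leading term a: subtract (16/33)·f_2 from -16/3*a - 4/9*b**2 + b + 289/9 → -4/9*b**2 - 21/11*b + 155/99
  leading term b**2: subtract (-22/5)·h_4 from -4/9*b**2 - 21/11*b + 155/99 → 1479/55*b + 1479/11
  leading term b: subtract (-493/166)·h_5 from 1479/55*b + 1479/11 → 0
  remainder 0.

S(f_2,h_5): leading monomials are coprime, so the S-polynomial reduces to 0 (Buchberger's first criterion).
S(f_3,h_5): lcm = a*b. S = -9/2*a - 1/2*b**2 + 6*b + 56.
  leading term a: subtract (9/22)·f_2 from -9/2*a - 1/2*b**2 + 6*b + 56 → -1/2*b**2 + 39/11*b + 665/22
  leading term b**2: subtract (-99/20)·h_4 from -1/2*b**2 + 39/11*b + 665/22 → 1977/55*b + 1977/11
  leading term b: subtract (-659/166)·h_5 from 1977/55*b + 1977/11 → 0
  remainder 0.

S(h_4,h_5): lcm = b**2. S = 299/5*b + 299.
  leading term b: subtract (-3289/498)·h_5 from 299/5*b + 299 → 0
  remainder 0.

Every S-polynomial of the final basis reduces to 0, so we have a Gröbner basis.
Inter-reduce: drop elements whose leading term is divisible by another's, tail-reduce, and make monic.
Reduced Gröbner basis: {a - 3, b + 5}.

The lex basis is triangular: the last element involves only b. Solving b + 5 = 0 gives b ∈ {-5}; substituting each value into the earlier elements determines the remaining variables.
  b = -5: the earlier basis element becomes a - 3 = 0, giving a = 3 — point (3, -5).

{(3, -5)}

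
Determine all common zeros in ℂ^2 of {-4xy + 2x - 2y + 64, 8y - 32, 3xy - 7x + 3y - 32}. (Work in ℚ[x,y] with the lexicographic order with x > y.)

Compute a lex Gröbner basis by Buchberger's algorithm.
f_1 = -4xy + 2x - 2y + 64, LT = xy.
f_2 = 8y - 32, LT = y.
f_3 = 3xy - 7x + 3y - 32, LT = xy.

S(f_1,f_2): lcm = xy. S = 7/2x + ½y - 16.
  reduce S modulo (f_1, f_2, f_3):
  remainder 7/2x - 14 ≠ 0; add h_4 = 7/2x - 14 to the basis.

The other S-polynomials (S(f_1,f_3), S(f_2,f_3), S(f_1,h_4), S(f_2,h_4), S(f_3,h_4)) all reduce to 0 modulo the current basis, so we have a Gröbner basis.
Inter-reduce: drop elements whose leading term is divisible by another's, tail-reduce, and make monic.
Reduced Gröbner basis: {x - 4, y - 4}.

From the last basis element, y - 4 = 0, so y takes values in {4}. Each choice, substituted upward through the basis, yields the corresponding point(s) of the solution set.
  y = 4: the earlier basis element becomes x - 4 = 0, giving x = 4 — point (4, 4).

{(4, 4)}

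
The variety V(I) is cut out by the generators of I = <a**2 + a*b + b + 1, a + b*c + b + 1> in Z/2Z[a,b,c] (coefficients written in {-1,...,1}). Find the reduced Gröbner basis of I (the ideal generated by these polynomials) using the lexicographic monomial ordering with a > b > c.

G = {a + b*c + b + 1, b**2*c**2 + b**2*c}

f_1 = a**2 + a*b + b + 1, LT = a**2.
f_2 = a + b*c + b + 1, LT = a.

S(f_1,f_2): lcm = a**2. S = a*b*c + a + b + 1.
  reduce S modulo (f_1, f_2):
  remainder b**2*c**2 + b**2*c ≠ 0; add g_3 = b**2*c**2 + b**2*c to the basis.

The other S-polynomials (S(f_1,g_3), S(f_2,g_3)) all reduce to 0 modulo the current basis, so we have a Gröbner basis.
Inter-reduce: drop elements whose leading term is divisible by another's, tail-reduce, and make monic.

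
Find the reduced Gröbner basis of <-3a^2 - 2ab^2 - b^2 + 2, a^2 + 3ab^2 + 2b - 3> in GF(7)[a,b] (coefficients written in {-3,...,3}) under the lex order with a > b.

G = {a^2 - 3ab + 2b - 3, b^2 + b}

f_1 = -3a^2 - 2ab^2 - b^2 + 2, LT = a^2.
f_2 = a^2 + 3ab^2 + 2b - 3, LT = a^2.

S(f_1,f_2): lcm = a^2. S = -2b^2 - 2b.
  leading term b^2: no divisor's leading term divides it; move -2b^2 to the remainder.
  leading term b: no divisor's leading term divides it; move -2b to the remainder.
  remainder -2b^2 - 2b ≠ 0; add g_3 = -2b^2 - 2b to the basis.

S(f_1,g_3): leading monomials are coprime, so the S-polynomial reduces to 0 (Buchberger's first criterion).
S(f_2,g_3): leading monomials are coprime, so the S-polynomial reduces to 0 (Buchberger's first criterion).
Every S-polynomial of the final basis reduces to 0, so we have a Gröbner basis.
Inter-reduce: drop elements whose leading term is divisible by another's, tail-reduce, and make monic.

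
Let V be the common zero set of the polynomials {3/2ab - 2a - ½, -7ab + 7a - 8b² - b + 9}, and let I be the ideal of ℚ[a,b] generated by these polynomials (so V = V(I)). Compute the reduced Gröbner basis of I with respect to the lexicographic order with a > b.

This is the nonlinear analogue of row-reducing a linear system.

f_1 = 3/2ab - 2a - ½, LT = ab.
f_2 = -7ab + 7a - 8b² - b + 9, LT = ab.

S(f_1,f_2): lcm = ab. S = -⅓a - 8/7b² - 1/7b + 20/21.
  leading term a: no divisor's leading term divides it; move -⅓a to the remainder.
  leading term b²: no divisor's leading term divides it; move -8/7b² to the remainder.
  leading term b: no divisor's leading term divides it; move -1/7b to the remainder.
  leading term 1: no divisor's leading term divides it; move 20/21 to the remainder.
  remainder -⅓a - 8/7b² - 1/7b + 20/21 ≠ 0; add g_3 = -⅓a - 8/7b² - 1/7b + 20/21 to the basis.

S(f_1,g_3): lcm = ab. S = -4/3a - 24/7b³ - 3/7b² + 20/7b - ⅓.
  leading term a: subtract (4)·g_3 from -4/3a - 24/7b³ - 3/7b² + 20/7b - ⅓ → -24/7b³ + 29/7b² + 24/7b - 29/7
  leading term b³: no divisor's leading term divides it; move -24/7b³ to the remainder.
  leading term b²: no divisor's leading term divides it; move 29/7b² to the remainder.
  leading term b: no divisor's leading term divides it; move 24/7b to the remainder.
  leading term 1: no divisor's leading term divides it; move -29/7 to the remainder.
  remainder -24/7b³ + 29/7b² + 24/7b - 29/7 ≠ 0; add g_4 = -24/7b³ + 29/7b² + 24/7b - 29/7 to the basis.

The other S-polynomials (S(f_2,g_3), S(f_1,g_4), S(f_2,g_4), S(g_3,g_4)) all reduce to 0 modulo the current basis, so we have a Gröbner basis.
Inter-reduce: drop elements whose leading term is divisible by another's, tail-reduce, and make monic.

G = {a + 24/7b² + 3/7b - 20/7, b³ - 29/24b² - b + 29/24}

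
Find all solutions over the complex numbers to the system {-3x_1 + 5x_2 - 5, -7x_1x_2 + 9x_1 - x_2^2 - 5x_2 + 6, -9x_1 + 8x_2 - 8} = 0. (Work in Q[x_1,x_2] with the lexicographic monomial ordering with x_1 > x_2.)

{(0, 1)}

Compute a lex Gröbner basis by Buchberger's algorithm.
f_1 = -3x_1 + 5x_2 - 5, LT = x_1.
f_2 = -7x_1x_2 + 9x_1 - x_2^2 - 5x_2 + 6, LT = x_1x_2.
f_3 = -9x_1 + 8x_2 - 8, LT = x_1.

S(f_1,f_2): lcm = x_1x_2. S = 9/7x_1 - 38/21x_2^2 + 20/21x_2 + 6/7.
  leading term x_1: subtract (-3/7)·f_1 from 9/7x_1 - 38/21x_2^2 + 20/21x_2 + 6/7 → -38/21x_2^2 + 65/21x_2 - 9/7
  leading term x_2^2: no divisor's leading term divides it; move -38/21x_2^2 to the remainder.
  leading term x_2: no divisor's leading term divides it; move 65/21x_2 to the remainder.
  leading term 1: no divisor's leading term divides it; move -9/7 to the remainder.
  remainder -38/21x_2^2 + 65/21x_2 - 9/7 ≠ 0; add h_4 = -38/21x_2^2 + 65/21x_2 - 9/7 to the basis.

S(f_1,f_3): lcm = x_1. S = -7/9x_2 + 7/9.
  leading term x_2: no divisor's leading term divides it; move -7/9x_2 to the remainder.
  leading term 1: no divisor's leading term divides it; move 7/9 to the remainder.
  remainder -7/9x_2 + 7/9 ≠ 0; add h_5 = -7/9x_2 + 7/9 to the basis.

The other S-polynomials (S(f_2,f_3), S(f_1,h_4), S(f_2,h_4), S(f_3,h_4), S(f_1,h_5), S(f_2,h_5), S(f_3,h_5), S(h_4,h_5)) all reduce to 0 modulo the current basis, so we have a Gröbner basis.
Inter-reduce: drop elements whose leading term is divisible by another's, tail-reduce, and make monic.
Reduced Gröbner basis: {x_1, x_2 - 1}.

Since the basis is lex-ordered, x_2 - 1 is univariate in x_2. Its roots are {1}. Back-substituting each root into the other basis elements fixes the other coordinates.
  x_2 = 1: the earlier basis element becomes x_1 = 0, giving x_1 = 0 — point (0, 1).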